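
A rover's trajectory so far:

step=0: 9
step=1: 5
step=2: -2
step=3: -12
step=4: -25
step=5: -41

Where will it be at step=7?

Taking differences between consecutive positions: -4, -7, -10, -13, -16. These grow by -3 each step.
step 6: -41 − 19 → -60
step 7: -60 − 22 → -82

-82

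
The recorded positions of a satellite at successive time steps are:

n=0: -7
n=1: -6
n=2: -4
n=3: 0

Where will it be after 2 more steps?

24

Consecutive displacements +1, +2, +4 scale by a factor of 2 each step.
step 4: 0 + 8 → 8
step 5: 8 + 16 → 24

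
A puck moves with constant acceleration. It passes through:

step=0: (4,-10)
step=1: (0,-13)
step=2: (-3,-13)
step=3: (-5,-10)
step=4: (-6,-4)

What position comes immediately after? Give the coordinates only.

(-6,5)

Taking differences between consecutive positions: (-4,-3), (-3,+0), (-2,+3), (-1,+6). These grow by (+1,+3) each step.
step 5: (-6,-4) + (+0,+9) → (-6,5)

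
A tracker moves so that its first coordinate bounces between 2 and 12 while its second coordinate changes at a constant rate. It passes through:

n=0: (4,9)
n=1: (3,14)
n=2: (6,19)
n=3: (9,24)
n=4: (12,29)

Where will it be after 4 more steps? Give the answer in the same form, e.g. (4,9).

The first coordinate travels 3 per step and bounces off the walls at 2 and 12.
  step 5: 12 → 9
  step 6: 9 → 6
  step 7: 6 → 3
  step 8: 3 → 4
The second coordinate changes by +5 each step: at step 8 it is 49.

(4,49)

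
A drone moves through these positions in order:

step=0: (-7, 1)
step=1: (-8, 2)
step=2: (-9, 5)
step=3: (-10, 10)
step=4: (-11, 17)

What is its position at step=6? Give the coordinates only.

Successive displacements: (-1, +1), (-1, +3), (-1, +5), (-1, +7) — each changes by (+0, +2).
step 5: (-11, 17) + (-1, +9) → (-12, 26)
step 6: (-12, 26) + (-1, +11) → (-13, 37)

(-13, 37)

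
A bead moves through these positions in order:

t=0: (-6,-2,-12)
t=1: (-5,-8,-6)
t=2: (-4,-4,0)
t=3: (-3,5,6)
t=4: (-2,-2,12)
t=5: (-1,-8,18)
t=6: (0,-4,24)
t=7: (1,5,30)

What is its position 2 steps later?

The first coordinate changes by +1 each step, so at step 9 it is -6 + 9·(1) = 3.
The second coordinate repeats the cycle [-2, -8, -4, 5] with period 4; step 9 mod 4 = 1, giving -8.
The third coordinate changes by +6 each step, so at step 9 it is -12 + 9·(6) = 42.

(3,-8,42)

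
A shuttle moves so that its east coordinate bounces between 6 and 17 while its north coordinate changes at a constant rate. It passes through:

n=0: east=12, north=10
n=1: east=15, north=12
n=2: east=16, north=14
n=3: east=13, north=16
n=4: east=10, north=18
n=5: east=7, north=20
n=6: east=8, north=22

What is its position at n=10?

The east coordinate travels 3 per step and bounces off the walls at 6 and 17.
  step 7: 8 → 11
  step 8: 11 → 14
  step 9: 14 → 17
  step 10: 17 → 14
The north coordinate changes by +2 each step: at step 10 it is 30.

east=14, north=30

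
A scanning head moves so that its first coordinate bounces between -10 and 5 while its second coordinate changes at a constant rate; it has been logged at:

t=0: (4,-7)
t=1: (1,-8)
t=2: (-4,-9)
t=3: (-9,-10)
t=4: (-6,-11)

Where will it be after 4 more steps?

(-4,-15)

The first coordinate reflects between -10 and 5, moving 5 per step.
  step 5: -6 → -1
  step 6: -1 → 4
  step 7: 4 → 1
  step 8: 1 → -4
The second coordinate changes by -1 each step: at step 8 it is -15.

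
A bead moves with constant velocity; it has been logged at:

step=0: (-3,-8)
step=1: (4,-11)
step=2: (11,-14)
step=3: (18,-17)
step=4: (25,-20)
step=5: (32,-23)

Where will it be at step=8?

The position changes by (+7,-3) every step.
step 6: (32,-23) + (+7,-3) → (39,-26)
step 7: (39,-26) + (+7,-3) → (46,-29)
step 8: (46,-29) + (+7,-3) → (53,-32)

(53,-32)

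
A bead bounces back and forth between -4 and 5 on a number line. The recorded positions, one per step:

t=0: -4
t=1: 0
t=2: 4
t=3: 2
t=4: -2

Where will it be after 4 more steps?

0

The value travels 4 per step and bounces off the walls at -4 and 5.
  step 5: -2 → -2
  step 6: -2 → 2
  step 7: 2 → 4
  step 8: 4 → 0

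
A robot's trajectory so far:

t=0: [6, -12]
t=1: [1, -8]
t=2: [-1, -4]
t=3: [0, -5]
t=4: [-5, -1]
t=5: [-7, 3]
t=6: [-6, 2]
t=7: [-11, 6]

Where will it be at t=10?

[-17, 13]

The moves between consecutive positions are [-5, +4], [-2, +4], [+1, -1], [-5, +4], [-2, +4], [+1, -1], [-5, +4]; they repeat the 3-cycle [[-5, +4], [-2, +4], [+1, -1]].
step 8: apply [-2, +4] → [-13, 10]
step 9: apply [+1, -1] → [-12, 9]
step 10: apply [-5, +4] → [-17, 13]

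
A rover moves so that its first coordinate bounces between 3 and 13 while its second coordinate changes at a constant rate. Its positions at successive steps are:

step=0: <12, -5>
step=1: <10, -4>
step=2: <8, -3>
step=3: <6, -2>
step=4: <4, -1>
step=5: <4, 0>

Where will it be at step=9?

The first coordinate travels 2 per step and bounces off the walls at 3 and 13.
  step 6: 4 → 6
  step 7: 6 → 8
  step 8: 8 → 10
  step 9: 10 → 12
The second coordinate changes by +1 each step: at step 9 it is 4.

<12, 4>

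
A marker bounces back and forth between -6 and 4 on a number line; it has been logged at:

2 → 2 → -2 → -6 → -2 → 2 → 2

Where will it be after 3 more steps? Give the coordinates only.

-2

The value reflects between -6 and 4, moving 4 per step.
  step 7: 2 → -2
  step 8: -2 → -6
  step 9: -6 → -2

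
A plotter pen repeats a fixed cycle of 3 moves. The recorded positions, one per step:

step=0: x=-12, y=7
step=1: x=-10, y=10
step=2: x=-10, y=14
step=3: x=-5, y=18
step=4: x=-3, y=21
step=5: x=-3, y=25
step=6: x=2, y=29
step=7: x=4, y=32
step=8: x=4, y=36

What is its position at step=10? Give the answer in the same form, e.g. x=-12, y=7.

x=11, y=43

Differencing gives (+2, +3), (+0, +4), (+5, +4), (+2, +3), (+0, +4), (+5, +4), (+2, +3), (+0, +4). This is the pattern (+2, +3), (+0, +4), (+5, +4) repeated.
step 9: apply (+5, +4) → x=9, y=40
step 10: apply (+2, +3) → x=11, y=43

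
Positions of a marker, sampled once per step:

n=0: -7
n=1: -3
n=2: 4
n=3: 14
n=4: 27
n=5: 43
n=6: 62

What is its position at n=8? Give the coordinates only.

Successive displacements: +4, +7, +10, +13, +16, +19 — each changes by +3.
step 7: 62 + 22 → 84
step 8: 84 + 25 → 109

109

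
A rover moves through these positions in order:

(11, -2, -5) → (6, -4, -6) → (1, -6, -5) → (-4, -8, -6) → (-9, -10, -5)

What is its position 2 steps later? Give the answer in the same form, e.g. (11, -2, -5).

(-19, -14, -5)

The first coordinate changes by -5 each step, so at step 6 it is 11 + 6·(-5) = -19.
The second coordinate changes by -2 each step, so at step 6 it is -2 + 6·(-2) = -14.
The third coordinate repeats the cycle [-5, -6] with period 2; step 6 mod 2 = 0, giving -5.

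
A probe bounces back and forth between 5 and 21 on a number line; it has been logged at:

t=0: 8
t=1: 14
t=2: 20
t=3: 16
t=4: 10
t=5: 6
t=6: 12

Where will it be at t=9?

12

The value travels 6 per step and bounces off the walls at 5 and 21.
  step 7: 12 → 18
  step 8: 18 → 18
  step 9: 18 → 12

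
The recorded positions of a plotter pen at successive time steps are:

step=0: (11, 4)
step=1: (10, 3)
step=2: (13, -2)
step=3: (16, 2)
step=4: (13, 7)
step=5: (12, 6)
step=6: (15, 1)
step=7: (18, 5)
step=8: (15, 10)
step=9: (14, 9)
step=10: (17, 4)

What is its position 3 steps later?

(16, 12)

Step-to-step displacements: (-1, -1), (+3, -5), (+3, +4), (-3, +5), (-1, -1), (+3, -5), (+3, +4), (-3, +5), (-1, -1), (+3, -5) — a repeating cycle of length 4.
step 11: apply (+3, +4) → (20, 8)
step 12: apply (-3, +5) → (17, 13)
step 13: apply (-1, -1) → (16, 12)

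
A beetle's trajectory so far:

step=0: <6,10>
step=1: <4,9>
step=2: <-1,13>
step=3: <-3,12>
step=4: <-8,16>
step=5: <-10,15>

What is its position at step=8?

<-22,22>

The moves between consecutive positions are <-2,-1>, <-5,+4>, <-2,-1>, <-5,+4>, <-2,-1>; they repeat the 2-cycle [<-2,-1>, <-5,+4>].
step 6: apply <-5,+4> → <-15,19>
step 7: apply <-2,-1> → <-17,18>
step 8: apply <-5,+4> → <-22,22>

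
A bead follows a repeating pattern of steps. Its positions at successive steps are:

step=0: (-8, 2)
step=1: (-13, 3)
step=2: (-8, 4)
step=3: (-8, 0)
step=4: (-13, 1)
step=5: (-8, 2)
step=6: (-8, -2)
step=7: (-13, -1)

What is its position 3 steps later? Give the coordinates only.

(-13, -3)

The moves between consecutive positions are (-5, +1), (+5, +1), (+0, -4), (-5, +1), (+5, +1), (+0, -4), (-5, +1); they repeat the 3-cycle [(-5, +1), (+5, +1), (+0, -4)].
step 8: apply (+5, +1) → (-8, 0)
step 9: apply (+0, -4) → (-8, -4)
step 10: apply (-5, +1) → (-13, -3)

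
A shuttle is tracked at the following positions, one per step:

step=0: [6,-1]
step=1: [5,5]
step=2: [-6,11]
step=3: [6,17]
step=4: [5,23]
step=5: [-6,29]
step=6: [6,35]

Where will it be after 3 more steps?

The first coordinate repeats the cycle [6, 5, -6] with period 3; step 9 mod 3 = 0, giving 6.
The second coordinate changes by +6 each step, so at step 9 it is -1 + 9·(6) = 53.

[6,53]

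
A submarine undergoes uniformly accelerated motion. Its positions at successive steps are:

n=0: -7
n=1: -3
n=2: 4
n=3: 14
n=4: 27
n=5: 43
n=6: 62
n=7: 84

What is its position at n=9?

137

Successive displacements: +4, +7, +10, +13, +16, +19, +22 — each changes by +3.
step 8: 84 + 25 → 109
step 9: 109 + 28 → 137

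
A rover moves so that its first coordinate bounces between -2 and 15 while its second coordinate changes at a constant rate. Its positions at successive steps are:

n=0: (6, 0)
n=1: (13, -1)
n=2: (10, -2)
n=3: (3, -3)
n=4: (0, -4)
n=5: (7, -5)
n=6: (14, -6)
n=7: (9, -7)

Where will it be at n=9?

(1, -9)

The first coordinate reflects between -2 and 15, moving 7 per step.
  step 8: 9 → 2
  step 9: 2 → 1
The second coordinate changes by -1 each step: at step 9 it is -9.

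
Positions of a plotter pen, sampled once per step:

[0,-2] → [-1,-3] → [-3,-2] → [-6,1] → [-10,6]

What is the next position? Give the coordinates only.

[-15,13]

Successive displacements: [-1,-1], [-2,+1], [-3,+3], [-4,+5] — each changes by [-1,+2].
step 5: [-10,6] + [-5,+7] → [-15,13]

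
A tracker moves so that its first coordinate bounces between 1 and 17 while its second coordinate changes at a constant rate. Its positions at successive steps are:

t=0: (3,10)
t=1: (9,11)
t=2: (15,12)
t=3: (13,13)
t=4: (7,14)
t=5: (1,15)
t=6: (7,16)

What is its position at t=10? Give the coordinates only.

The first coordinate reflects between 1 and 17, moving 6 per step.
  step 7: 7 → 13
  step 8: 13 → 15
  step 9: 15 → 9
  step 10: 9 → 3
The second coordinate changes by +1 each step: at step 10 it is 20.

(3,20)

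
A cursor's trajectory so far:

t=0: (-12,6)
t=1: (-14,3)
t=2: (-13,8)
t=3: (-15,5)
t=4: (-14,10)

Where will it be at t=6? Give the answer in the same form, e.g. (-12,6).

The moves between consecutive positions are (-2,-3), (+1,+5), (-2,-3), (+1,+5); they repeat the 2-cycle [(-2,-3), (+1,+5)].
step 5: apply (-2,-3) → (-16,7)
step 6: apply (+1,+5) → (-15,12)

(-15,12)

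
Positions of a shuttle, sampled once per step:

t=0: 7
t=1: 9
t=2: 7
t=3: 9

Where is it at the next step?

7

The jumps are +2, -2, +2 — a geometric progression with ratio -1.
step 4: 9 − 2 → 7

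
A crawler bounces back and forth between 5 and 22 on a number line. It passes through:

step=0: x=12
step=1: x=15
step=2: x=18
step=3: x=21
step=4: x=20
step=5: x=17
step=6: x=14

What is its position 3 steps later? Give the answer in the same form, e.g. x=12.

The value travels 3 per step and bounces off the walls at 5 and 22.
  step 7: 14 → 11
  step 8: 11 → 8
  step 9: 8 → 5

x=5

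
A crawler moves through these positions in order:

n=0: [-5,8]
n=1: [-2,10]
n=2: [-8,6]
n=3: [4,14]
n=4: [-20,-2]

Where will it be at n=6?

[-68,-34]

Step-to-step displacements: [+3,+2], [-6,-4], [+12,+8], [-24,-16]; each is -2× the previous.
step 5: [-20,-2] + [+48,+32] → [28,30]
step 6: [28,30] + [-96,-64] → [-68,-34]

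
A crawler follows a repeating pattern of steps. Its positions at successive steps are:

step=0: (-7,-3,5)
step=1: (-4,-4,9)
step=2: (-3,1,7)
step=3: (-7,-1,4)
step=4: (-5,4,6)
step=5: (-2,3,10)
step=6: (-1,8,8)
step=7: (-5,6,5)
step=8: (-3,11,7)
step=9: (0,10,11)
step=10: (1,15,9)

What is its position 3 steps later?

Step-to-step displacements: (+3,-1,+4), (+1,+5,-2), (-4,-2,-3), (+2,+5,+2), (+3,-1,+4), (+1,+5,-2), (-4,-2,-3), (+2,+5,+2), (+3,-1,+4), (+1,+5,-2) — a repeating cycle of length 4.
step 11: apply (-4,-2,-3) → (-3,13,6)
step 12: apply (+2,+5,+2) → (-1,18,8)
step 13: apply (+3,-1,+4) → (2,17,12)

(2,17,12)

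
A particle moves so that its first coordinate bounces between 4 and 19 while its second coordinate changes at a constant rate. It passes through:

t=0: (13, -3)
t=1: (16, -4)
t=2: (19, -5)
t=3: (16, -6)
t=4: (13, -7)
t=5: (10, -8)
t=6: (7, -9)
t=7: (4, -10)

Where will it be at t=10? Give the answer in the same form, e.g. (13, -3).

The first coordinate travels 3 per step and bounces off the walls at 4 and 19.
  step 8: 4 → 7
  step 9: 7 → 10
  step 10: 10 → 13
The second coordinate changes by -1 each step: at step 10 it is -13.

(13, -13)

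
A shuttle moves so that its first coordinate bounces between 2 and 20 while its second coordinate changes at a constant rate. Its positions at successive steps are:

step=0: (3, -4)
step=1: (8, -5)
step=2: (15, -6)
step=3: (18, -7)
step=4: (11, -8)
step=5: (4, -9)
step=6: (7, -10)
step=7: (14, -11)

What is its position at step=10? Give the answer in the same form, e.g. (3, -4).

The first coordinate travels 7 per step and bounces off the walls at 2 and 20.
  step 8: 14 → 19
  step 9: 19 → 12
  step 10: 12 → 5
The second coordinate changes by -1 each step: at step 10 it is -14.

(5, -14)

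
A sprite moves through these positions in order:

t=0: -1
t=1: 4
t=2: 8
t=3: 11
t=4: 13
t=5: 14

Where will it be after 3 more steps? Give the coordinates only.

Successive displacements: +5, +4, +3, +2, +1 — each changes by -1.
step 6: 14 + 0 → 14
step 7: 14 − 1 → 13
step 8: 13 − 2 → 11

11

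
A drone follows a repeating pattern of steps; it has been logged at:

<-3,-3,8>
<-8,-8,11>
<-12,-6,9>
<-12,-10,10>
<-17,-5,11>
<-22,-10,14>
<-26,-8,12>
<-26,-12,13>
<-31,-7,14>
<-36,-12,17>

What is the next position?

<-40,-10,15>

Step-to-step displacements: <-5,-5,+3>, <-4,+2,-2>, <+0,-4,+1>, <-5,+5,+1>, <-5,-5,+3>, <-4,+2,-2>, <+0,-4,+1>, <-5,+5,+1>, <-5,-5,+3> — a repeating cycle of length 4.
step 10: apply <-4,+2,-2> → <-40,-10,15>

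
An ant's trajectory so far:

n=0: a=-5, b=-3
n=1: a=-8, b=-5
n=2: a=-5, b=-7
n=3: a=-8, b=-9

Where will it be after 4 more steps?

A: cycles through -5, -8 every 2 steps. Step 7 lands at position 1 of the cycle → -8.
B: linear, -2 per step → -17 at step 7.

a=-8, b=-17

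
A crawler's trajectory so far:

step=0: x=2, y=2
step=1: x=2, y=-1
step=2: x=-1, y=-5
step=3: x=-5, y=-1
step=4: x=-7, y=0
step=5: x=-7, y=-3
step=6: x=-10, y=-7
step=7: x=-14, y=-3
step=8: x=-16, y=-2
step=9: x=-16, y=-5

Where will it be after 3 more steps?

Step-to-step displacements: (+0,-3), (-3,-4), (-4,+4), (-2,+1), (+0,-3), (-3,-4), (-4,+4), (-2,+1), (+0,-3) — a repeating cycle of length 4.
step 10: apply (-3,-4) → x=-19, y=-9
step 11: apply (-4,+4) → x=-23, y=-5
step 12: apply (-2,+1) → x=-25, y=-4

x=-25, y=-4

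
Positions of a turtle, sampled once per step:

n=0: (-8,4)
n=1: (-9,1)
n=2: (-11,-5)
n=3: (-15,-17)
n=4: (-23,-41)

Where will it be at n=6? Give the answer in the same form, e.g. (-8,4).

(-71,-185)

The jumps are (-1,-3), (-2,-6), (-4,-12), (-8,-24) — a geometric progression with ratio 2.
step 5: (-23,-41) + (-16,-48) → (-39,-89)
step 6: (-39,-89) + (-32,-96) → (-71,-185)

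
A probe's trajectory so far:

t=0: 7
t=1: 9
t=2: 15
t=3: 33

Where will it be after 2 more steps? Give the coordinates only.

Consecutive displacements +2, +6, +18 scale by a factor of 3 each step.
step 4: 33 + 54 → 87
step 5: 87 + 162 → 249

249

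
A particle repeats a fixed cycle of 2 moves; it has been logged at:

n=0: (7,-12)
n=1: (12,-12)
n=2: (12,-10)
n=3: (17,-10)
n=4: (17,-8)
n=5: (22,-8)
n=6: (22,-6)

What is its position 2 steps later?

Step-to-step displacements: (+5,+0), (+0,+2), (+5,+0), (+0,+2), (+5,+0), (+0,+2) — a repeating cycle of length 2.
step 7: apply (+5,+0) → (27,-6)
step 8: apply (+0,+2) → (27,-4)

(27,-4)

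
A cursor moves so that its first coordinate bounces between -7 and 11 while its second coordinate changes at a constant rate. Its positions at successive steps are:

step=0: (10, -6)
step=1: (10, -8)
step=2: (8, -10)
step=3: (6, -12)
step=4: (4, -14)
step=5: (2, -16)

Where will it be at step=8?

The first coordinate travels 2 per step and bounces off the walls at -7 and 11.
  step 6: 2 → 0
  step 7: 0 → -2
  step 8: -2 → -4
The second coordinate changes by -2 each step: at step 8 it is -22.

(-4, -22)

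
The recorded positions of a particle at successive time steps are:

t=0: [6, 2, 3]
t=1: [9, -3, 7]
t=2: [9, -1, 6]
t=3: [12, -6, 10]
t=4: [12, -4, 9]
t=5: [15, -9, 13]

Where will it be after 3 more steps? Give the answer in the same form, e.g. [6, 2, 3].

Differencing gives [+3, -5, +4], [+0, +2, -1], [+3, -5, +4], [+0, +2, -1], [+3, -5, +4]. This is the pattern [+3, -5, +4], [+0, +2, -1] repeated.
step 6: apply [+0, +2, -1] → [15, -7, 12]
step 7: apply [+3, -5, +4] → [18, -12, 16]
step 8: apply [+0, +2, -1] → [18, -10, 15]

[18, -10, 15]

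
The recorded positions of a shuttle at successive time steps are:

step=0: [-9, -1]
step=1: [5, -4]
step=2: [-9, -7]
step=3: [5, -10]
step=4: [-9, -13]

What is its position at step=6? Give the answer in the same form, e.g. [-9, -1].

The first coordinate repeats the cycle [-9, 5] with period 2; step 6 mod 2 = 0, giving -9.
The second coordinate changes by -3 each step, so at step 6 it is -1 + 6·(-3) = -19.

[-9, -19]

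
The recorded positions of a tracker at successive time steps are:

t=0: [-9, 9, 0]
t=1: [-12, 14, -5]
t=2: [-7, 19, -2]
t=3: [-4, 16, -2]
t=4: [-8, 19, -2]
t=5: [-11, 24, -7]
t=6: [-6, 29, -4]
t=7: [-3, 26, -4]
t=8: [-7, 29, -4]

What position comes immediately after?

[-10, 34, -9]

Differencing gives [-3, +5, -5], [+5, +5, +3], [+3, -3, +0], [-4, +3, +0], [-3, +5, -5], [+5, +5, +3], [+3, -3, +0], [-4, +3, +0]. This is the pattern [-3, +5, -5], [+5, +5, +3], [+3, -3, +0], [-4, +3, +0] repeated.
step 9: apply [-3, +5, -5] → [-10, 34, -9]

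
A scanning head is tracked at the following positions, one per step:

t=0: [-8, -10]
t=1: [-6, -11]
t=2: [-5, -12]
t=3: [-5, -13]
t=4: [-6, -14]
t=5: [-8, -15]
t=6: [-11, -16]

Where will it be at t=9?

[-26, -19]

First differences are [+2, -1], [+1, -1], [+0, -1], [-1, -1], [-2, -1], [-3, -1]; their common second difference is [-1, +0] (constant acceleration).
step 7: [-11, -16] + [-4, -1] → [-15, -17]
step 8: [-15, -17] + [-5, -1] → [-20, -18]
step 9: [-20, -18] + [-6, -1] → [-26, -19]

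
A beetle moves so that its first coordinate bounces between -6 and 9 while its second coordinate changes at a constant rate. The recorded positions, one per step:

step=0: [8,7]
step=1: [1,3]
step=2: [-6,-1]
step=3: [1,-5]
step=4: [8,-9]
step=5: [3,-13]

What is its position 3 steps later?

[6,-25]

The first coordinate travels 7 per step and bounces off the walls at -6 and 9.
  step 6: 3 → -4
  step 7: -4 → -1
  step 8: -1 → 6
The second coordinate changes by -4 each step: at step 8 it is -25.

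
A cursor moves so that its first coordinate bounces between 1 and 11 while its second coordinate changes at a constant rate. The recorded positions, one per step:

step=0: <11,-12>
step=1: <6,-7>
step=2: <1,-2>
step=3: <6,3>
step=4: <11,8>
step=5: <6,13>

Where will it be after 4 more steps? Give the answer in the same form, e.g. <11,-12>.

<6,33>

The first coordinate reflects between 1 and 11, moving 5 per step.
  step 6: 6 → 1
  step 7: 1 → 6
  step 8: 6 → 11
  step 9: 11 → 6
The second coordinate changes by +5 each step: at step 9 it is 33.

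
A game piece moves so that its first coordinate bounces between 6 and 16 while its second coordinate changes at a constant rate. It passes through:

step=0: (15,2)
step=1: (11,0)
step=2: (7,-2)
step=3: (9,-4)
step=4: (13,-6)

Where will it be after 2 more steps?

(11,-10)

The first coordinate reflects between 6 and 16, moving 4 per step.
  step 5: 13 → 15
  step 6: 15 → 11
The second coordinate changes by -2 each step: at step 6 it is -10.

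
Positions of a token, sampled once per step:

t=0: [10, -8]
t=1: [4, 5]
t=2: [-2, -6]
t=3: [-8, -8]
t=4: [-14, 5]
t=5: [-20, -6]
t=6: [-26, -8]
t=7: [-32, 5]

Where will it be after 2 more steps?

[-44, -8]

The first coordinate changes by -6 each step, so at step 9 it is 10 + 9·(-6) = -44.
The second coordinate repeats the cycle [-8, 5, -6] with period 3; step 9 mod 3 = 0, giving -8.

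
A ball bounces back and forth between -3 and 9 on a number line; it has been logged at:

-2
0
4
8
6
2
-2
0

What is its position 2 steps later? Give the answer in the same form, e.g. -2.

8

The value reflects between -3 and 9, moving 4 per step.
  step 8: 0 → 4
  step 9: 4 → 8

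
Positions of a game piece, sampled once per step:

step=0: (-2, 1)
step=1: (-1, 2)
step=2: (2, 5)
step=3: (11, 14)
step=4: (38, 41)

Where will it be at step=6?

(362, 365)

Consecutive displacements (+1, +1), (+3, +3), (+9, +9), (+27, +27) scale by a factor of 3 each step.
step 5: (38, 41) + (+81, +81) → (119, 122)
step 6: (119, 122) + (+243, +243) → (362, 365)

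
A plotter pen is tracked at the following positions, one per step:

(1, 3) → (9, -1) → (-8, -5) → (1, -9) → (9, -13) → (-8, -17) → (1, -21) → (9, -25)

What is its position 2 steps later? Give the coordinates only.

(1, -33)

The first coordinate repeats the cycle [1, 9, -8] with period 3; step 9 mod 3 = 0, giving 1.
The second coordinate changes by -4 each step, so at step 9 it is 3 + 9·(-4) = -33.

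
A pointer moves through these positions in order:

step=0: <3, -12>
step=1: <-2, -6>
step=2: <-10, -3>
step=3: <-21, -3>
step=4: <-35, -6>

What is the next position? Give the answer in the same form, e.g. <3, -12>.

First differences are <-5, +6>, <-8, +3>, <-11, +0>, <-14, -3>; their common second difference is <-3, -3> (constant acceleration).
step 5: <-35, -6> + <-17, -6> → <-52, -12>

<-52, -12>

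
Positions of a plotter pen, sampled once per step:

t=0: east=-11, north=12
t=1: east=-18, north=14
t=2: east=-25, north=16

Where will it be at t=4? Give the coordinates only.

east=-39, north=20

Constant displacement of (-7, +2) per step.
step 3: east=-25, north=16 + (-7, +2) → east=-32, north=18
step 4: east=-32, north=18 + (-7, +2) → east=-39, north=20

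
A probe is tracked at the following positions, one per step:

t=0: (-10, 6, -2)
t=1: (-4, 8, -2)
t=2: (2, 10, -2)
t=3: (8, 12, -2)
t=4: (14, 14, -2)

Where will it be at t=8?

(38, 22, -2)

Each step adds (+6, +2, +0) to the position.
step 5: (14, 14, -2) + (+6, +2, +0) → (20, 16, -2)
step 6: (20, 16, -2) + (+6, +2, +0) → (26, 18, -2)
step 7: (26, 18, -2) + (+6, +2, +0) → (32, 20, -2)
step 8: (32, 20, -2) + (+6, +2, +0) → (38, 22, -2)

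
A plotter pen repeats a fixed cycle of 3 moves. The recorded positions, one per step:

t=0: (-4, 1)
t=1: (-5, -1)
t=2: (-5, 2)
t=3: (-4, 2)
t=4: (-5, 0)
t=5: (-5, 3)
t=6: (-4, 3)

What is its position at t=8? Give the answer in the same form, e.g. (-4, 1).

Step-to-step displacements: (-1, -2), (+0, +3), (+1, +0), (-1, -2), (+0, +3), (+1, +0) — a repeating cycle of length 3.
step 7: apply (-1, -2) → (-5, 1)
step 8: apply (+0, +3) → (-5, 4)

(-5, 4)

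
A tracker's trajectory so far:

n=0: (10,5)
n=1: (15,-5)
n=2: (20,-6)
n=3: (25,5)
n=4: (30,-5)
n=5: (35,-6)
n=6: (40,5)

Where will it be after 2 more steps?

(50,-6)

The first coordinate changes by +5 each step, so at step 8 it is 10 + 8·(5) = 50.
The second coordinate repeats the cycle [5, -5, -6] with period 3; step 8 mod 3 = 2, giving -6.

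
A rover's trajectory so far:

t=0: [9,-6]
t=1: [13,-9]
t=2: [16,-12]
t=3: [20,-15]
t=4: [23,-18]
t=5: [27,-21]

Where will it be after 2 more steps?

Step-to-step displacements: [+4,-3], [+3,-3], [+4,-3], [+3,-3], [+4,-3] — a repeating cycle of length 2.
step 6: apply [+3,-3] → [30,-24]
step 7: apply [+4,-3] → [34,-27]

[34,-27]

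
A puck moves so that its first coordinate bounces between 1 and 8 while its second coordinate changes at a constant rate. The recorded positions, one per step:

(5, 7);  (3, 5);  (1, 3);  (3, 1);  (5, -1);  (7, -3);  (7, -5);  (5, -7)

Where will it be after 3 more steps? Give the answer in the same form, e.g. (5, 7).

The first coordinate travels 2 per step and bounces off the walls at 1 and 8.
  step 8: 5 → 3
  step 9: 3 → 1
  step 10: 1 → 3
The second coordinate changes by -2 each step: at step 10 it is -13.

(3, -13)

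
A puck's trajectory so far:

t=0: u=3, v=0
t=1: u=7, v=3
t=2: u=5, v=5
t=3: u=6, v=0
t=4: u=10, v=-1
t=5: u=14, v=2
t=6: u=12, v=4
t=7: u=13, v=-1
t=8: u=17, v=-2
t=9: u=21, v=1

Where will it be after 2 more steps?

Differencing gives (+4,+3), (-2,+2), (+1,-5), (+4,-1), (+4,+3), (-2,+2), (+1,-5), (+4,-1), (+4,+3). This is the pattern (+4,+3), (-2,+2), (+1,-5), (+4,-1) repeated.
step 10: apply (-2,+2) → u=19, v=3
step 11: apply (+1,-5) → u=20, v=-2

u=20, v=-2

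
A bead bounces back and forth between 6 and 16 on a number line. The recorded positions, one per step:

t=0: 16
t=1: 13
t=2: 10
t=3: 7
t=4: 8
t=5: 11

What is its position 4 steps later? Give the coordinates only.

9

The value travels 3 per step and bounces off the walls at 6 and 16.
  step 6: 11 → 14
  step 7: 14 → 15
  step 8: 15 → 12
  step 9: 12 → 9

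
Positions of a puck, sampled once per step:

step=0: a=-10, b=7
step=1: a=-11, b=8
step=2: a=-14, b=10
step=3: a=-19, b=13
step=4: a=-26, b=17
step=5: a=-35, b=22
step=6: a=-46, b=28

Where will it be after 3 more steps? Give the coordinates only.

Taking differences between consecutive positions: (-1,+1), (-3,+2), (-5,+3), (-7,+4), (-9,+5), (-11,+6). These grow by (-2,+1) each step.
step 7: a=-46, b=28 + (-13,+7) → a=-59, b=35
step 8: a=-59, b=35 + (-15,+8) → a=-74, b=43
step 9: a=-74, b=43 + (-17,+9) → a=-91, b=52

a=-91, b=52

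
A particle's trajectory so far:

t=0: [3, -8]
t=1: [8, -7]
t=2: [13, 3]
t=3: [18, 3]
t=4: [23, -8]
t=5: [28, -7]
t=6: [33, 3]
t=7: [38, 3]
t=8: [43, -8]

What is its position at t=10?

First: linear, +5 per step → 53 at step 10.
Second: cycles through -8, -7, 3, 3 every 4 steps. Step 10 lands at position 2 of the cycle → 3.

[53, 3]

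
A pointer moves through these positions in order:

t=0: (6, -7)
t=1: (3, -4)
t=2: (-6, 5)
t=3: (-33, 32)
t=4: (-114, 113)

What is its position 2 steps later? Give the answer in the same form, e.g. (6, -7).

(-1086, 1085)

The jumps are (-3, +3), (-9, +9), (-27, +27), (-81, +81) — a geometric progression with ratio 3.
step 5: (-114, 113) + (-243, +243) → (-357, 356)
step 6: (-357, 356) + (-729, +729) → (-1086, 1085)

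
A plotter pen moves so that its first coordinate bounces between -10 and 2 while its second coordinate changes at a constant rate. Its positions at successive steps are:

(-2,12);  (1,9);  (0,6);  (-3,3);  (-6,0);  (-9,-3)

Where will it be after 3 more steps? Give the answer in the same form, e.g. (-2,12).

(-2,-12)

The first coordinate travels 3 per step and bounces off the walls at -10 and 2.
  step 6: -9 → -8
  step 7: -8 → -5
  step 8: -5 → -2
The second coordinate changes by -3 each step: at step 8 it is -12.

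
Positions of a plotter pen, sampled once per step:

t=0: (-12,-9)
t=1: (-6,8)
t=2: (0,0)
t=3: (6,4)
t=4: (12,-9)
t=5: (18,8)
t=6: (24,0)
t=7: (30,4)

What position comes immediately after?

(36,-9)

First: linear, +6 per step → 36 at step 8.
Second: cycles through -9, 8, 0, 4 every 4 steps. Step 8 lands at position 0 of the cycle → -9.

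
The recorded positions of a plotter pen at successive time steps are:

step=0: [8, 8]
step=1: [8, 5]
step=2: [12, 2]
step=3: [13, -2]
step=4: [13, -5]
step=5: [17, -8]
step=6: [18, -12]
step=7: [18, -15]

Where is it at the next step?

[22, -18]

The moves between consecutive positions are [+0, -3], [+4, -3], [+1, -4], [+0, -3], [+4, -3], [+1, -4], [+0, -3]; they repeat the 3-cycle [[+0, -3], [+4, -3], [+1, -4]].
step 8: apply [+4, -3] → [22, -18]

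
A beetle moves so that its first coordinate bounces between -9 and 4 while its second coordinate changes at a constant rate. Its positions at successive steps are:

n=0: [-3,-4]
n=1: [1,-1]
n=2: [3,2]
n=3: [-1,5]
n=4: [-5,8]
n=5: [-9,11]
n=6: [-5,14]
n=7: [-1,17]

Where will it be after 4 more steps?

[-7,29]

The first coordinate travels 4 per step and bounces off the walls at -9 and 4.
  step 8: -1 → 3
  step 9: 3 → 1
  step 10: 1 → -3
  step 11: -3 → -7
The second coordinate changes by +3 each step: at step 11 it is 29.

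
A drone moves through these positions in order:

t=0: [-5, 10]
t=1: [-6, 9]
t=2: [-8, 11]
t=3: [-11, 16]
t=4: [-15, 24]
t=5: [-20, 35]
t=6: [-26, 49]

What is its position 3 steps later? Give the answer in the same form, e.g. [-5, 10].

First differences are [-1, -1], [-2, +2], [-3, +5], [-4, +8], [-5, +11], [-6, +14]; their common second difference is [-1, +3] (constant acceleration).
step 7: [-26, 49] + [-7, +17] → [-33, 66]
step 8: [-33, 66] + [-8, +20] → [-41, 86]
step 9: [-41, 86] + [-9, +23] → [-50, 109]

[-50, 109]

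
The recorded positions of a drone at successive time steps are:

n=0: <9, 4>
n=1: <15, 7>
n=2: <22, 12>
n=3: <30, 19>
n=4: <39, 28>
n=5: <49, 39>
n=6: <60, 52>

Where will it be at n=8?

<85, 84>

Taking differences between consecutive positions: <+6, +3>, <+7, +5>, <+8, +7>, <+9, +9>, <+10, +11>, <+11, +13>. These grow by <+1, +2> each step.
step 7: <60, 52> + <+12, +15> → <72, 67>
step 8: <72, 67> + <+13, +17> → <85, 84>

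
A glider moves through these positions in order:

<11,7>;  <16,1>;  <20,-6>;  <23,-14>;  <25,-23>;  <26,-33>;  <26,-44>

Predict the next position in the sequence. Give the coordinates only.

<25,-56>

Successive displacements: <+5,-6>, <+4,-7>, <+3,-8>, <+2,-9>, <+1,-10>, <+0,-11> — each changes by <-1,-1>.
step 7: <26,-44> + <-1,-12> → <25,-56>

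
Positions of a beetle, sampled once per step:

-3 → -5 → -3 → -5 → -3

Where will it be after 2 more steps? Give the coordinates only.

-3

Step-to-step displacements: -2, +2, -2, +2; each is -1× the previous.
step 5: -3 − 2 → -5
step 6: -5 + 2 → -3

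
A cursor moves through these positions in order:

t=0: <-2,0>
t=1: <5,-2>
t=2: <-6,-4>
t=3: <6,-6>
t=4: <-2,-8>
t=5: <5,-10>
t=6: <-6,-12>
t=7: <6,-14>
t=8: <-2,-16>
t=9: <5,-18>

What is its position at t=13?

First: cycles through -2, 5, -6, 6 every 4 steps. Step 13 lands at position 1 of the cycle → 5.
Second: linear, -2 per step → -26 at step 13.

<5,-26>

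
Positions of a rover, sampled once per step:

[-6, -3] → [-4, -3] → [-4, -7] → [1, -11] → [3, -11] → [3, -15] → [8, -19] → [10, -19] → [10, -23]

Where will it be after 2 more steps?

[17, -27]

The moves between consecutive positions are [+2, +0], [+0, -4], [+5, -4], [+2, +0], [+0, -4], [+5, -4], [+2, +0], [+0, -4]; they repeat the 3-cycle [[+2, +0], [+0, -4], [+5, -4]].
step 9: apply [+5, -4] → [15, -27]
step 10: apply [+2, +0] → [17, -27]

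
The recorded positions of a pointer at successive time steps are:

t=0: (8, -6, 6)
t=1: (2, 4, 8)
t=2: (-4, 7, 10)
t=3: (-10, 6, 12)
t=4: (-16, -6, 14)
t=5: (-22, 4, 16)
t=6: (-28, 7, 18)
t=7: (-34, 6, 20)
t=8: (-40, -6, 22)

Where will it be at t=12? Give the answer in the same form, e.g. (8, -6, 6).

First: linear, -6 per step → -64 at step 12.
Second: cycles through -6, 4, 7, 6 every 4 steps. Step 12 lands at position 0 of the cycle → -6.
Third: linear, +2 per step → 30 at step 12.

(-64, -6, 30)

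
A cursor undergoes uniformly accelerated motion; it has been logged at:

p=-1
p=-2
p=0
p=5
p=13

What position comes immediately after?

p=24

Successive displacements: -1, +2, +5, +8 — each changes by +3.
step 5: 13 + 11 → p=24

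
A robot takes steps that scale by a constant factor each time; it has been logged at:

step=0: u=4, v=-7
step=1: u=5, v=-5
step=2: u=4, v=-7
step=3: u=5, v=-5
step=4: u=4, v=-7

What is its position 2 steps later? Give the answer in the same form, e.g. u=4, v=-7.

Consecutive displacements (+1, +2), (-1, -2), (+1, +2), (-1, -2) scale by a factor of -1 each step.
step 5: u=4, v=-7 + (+1, +2) → u=5, v=-5
step 6: u=5, v=-5 + (-1, -2) → u=4, v=-7

u=4, v=-7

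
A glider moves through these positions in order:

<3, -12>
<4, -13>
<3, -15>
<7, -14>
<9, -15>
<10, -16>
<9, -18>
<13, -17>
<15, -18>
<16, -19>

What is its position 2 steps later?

<19, -20>

Differencing gives <+1, -1>, <-1, -2>, <+4, +1>, <+2, -1>, <+1, -1>, <-1, -2>, <+4, +1>, <+2, -1>, <+1, -1>. This is the pattern <+1, -1>, <-1, -2>, <+4, +1>, <+2, -1> repeated.
step 10: apply <-1, -2> → <15, -21>
step 11: apply <+4, +1> → <19, -20>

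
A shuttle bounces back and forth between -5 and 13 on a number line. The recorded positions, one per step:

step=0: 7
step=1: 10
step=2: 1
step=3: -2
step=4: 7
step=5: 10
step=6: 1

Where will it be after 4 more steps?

The value travels 9 per step and bounces off the walls at -5 and 13.
  step 7: 1 → -2
  step 8: -2 → 7
  step 9: 7 → 10
  step 10: 10 → 1

1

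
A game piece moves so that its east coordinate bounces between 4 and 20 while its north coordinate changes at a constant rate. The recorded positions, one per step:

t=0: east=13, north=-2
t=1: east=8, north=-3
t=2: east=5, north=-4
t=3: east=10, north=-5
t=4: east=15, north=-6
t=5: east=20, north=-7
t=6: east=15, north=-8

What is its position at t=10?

east=13, north=-12

The east coordinate travels 5 per step and bounces off the walls at 4 and 20.
  step 7: 15 → 10
  step 8: 10 → 5
  step 9: 5 → 8
  step 10: 8 → 13
The north coordinate changes by -1 each step: at step 10 it is -12.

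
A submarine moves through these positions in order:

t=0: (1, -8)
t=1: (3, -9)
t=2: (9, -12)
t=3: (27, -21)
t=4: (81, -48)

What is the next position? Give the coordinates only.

The jumps are (+2, -1), (+6, -3), (+18, -9), (+54, -27) — a geometric progression with ratio 3.
step 5: (81, -48) + (+162, -81) → (243, -129)

(243, -129)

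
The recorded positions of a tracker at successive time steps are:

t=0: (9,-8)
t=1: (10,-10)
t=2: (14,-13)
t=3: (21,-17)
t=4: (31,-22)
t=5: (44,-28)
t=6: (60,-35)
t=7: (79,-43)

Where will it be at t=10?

Successive displacements: (+1,-2), (+4,-3), (+7,-4), (+10,-5), (+13,-6), (+16,-7), (+19,-8) — each changes by (+3,-1).
step 8: (79,-43) + (+22,-9) → (101,-52)
step 9: (101,-52) + (+25,-10) → (126,-62)
step 10: (126,-62) + (+28,-11) → (154,-73)

(154,-73)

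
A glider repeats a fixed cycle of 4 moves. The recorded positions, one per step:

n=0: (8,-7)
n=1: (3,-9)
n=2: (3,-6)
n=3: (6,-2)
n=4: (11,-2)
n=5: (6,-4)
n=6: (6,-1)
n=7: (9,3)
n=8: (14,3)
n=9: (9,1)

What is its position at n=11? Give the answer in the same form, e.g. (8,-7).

The moves between consecutive positions are (-5,-2), (+0,+3), (+3,+4), (+5,+0), (-5,-2), (+0,+3), (+3,+4), (+5,+0), (-5,-2); they repeat the 4-cycle [(-5,-2), (+0,+3), (+3,+4), (+5,+0)].
step 10: apply (+0,+3) → (9,4)
step 11: apply (+3,+4) → (12,8)

(12,8)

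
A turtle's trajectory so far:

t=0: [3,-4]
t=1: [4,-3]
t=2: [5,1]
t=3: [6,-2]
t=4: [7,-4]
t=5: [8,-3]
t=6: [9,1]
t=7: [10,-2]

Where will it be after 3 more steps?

[13,1]

The first coordinate changes by +1 each step, so at step 10 it is 3 + 10·(1) = 13.
The second coordinate repeats the cycle [-4, -3, 1, -2] with period 4; step 10 mod 4 = 2, giving 1.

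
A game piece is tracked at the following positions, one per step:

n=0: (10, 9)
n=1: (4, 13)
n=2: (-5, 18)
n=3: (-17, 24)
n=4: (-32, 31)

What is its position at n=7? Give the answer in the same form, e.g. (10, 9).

(-95, 58)

Taking differences between consecutive positions: (-6, +4), (-9, +5), (-12, +6), (-15, +7). These grow by (-3, +1) each step.
step 5: (-32, 31) + (-18, +8) → (-50, 39)
step 6: (-50, 39) + (-21, +9) → (-71, 48)
step 7: (-71, 48) + (-24, +10) → (-95, 58)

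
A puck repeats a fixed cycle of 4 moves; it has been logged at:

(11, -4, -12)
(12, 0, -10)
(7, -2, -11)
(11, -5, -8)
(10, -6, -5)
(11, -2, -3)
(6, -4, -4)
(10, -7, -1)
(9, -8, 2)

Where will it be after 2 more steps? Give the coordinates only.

Step-to-step displacements: (+1, +4, +2), (-5, -2, -1), (+4, -3, +3), (-1, -1, +3), (+1, +4, +2), (-5, -2, -1), (+4, -3, +3), (-1, -1, +3) — a repeating cycle of length 4.
step 9: apply (+1, +4, +2) → (10, -4, 4)
step 10: apply (-5, -2, -1) → (5, -6, 3)

(5, -6, 3)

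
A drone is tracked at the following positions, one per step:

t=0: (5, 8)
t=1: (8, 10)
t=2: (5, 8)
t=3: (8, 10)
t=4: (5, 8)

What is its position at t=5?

The jumps are (+3, +2), (-3, -2), (+3, +2), (-3, -2) — a geometric progression with ratio -1.
step 5: (5, 8) + (+3, +2) → (8, 10)

(8, 10)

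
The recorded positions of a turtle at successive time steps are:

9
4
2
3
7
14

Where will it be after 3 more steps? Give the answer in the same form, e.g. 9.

First differences are -5, -2, +1, +4, +7; their common second difference is +3 (constant acceleration).
step 6: 14 + 10 → 24
step 7: 24 + 13 → 37
step 8: 37 + 16 → 53

53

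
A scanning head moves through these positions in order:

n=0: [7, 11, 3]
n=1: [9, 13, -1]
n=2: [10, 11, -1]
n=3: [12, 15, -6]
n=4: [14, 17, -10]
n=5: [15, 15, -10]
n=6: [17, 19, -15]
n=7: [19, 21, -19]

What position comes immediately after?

[20, 19, -19]

Step-to-step displacements: [+2, +2, -4], [+1, -2, +0], [+2, +4, -5], [+2, +2, -4], [+1, -2, +0], [+2, +4, -5], [+2, +2, -4] — a repeating cycle of length 3.
step 8: apply [+1, -2, +0] → [20, 19, -19]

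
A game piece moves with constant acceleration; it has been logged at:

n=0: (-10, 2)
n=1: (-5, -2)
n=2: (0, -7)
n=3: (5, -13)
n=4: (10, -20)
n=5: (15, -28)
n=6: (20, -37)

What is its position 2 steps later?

Successive displacements: (+5, -4), (+5, -5), (+5, -6), (+5, -7), (+5, -8), (+5, -9) — each changes by (+0, -1).
step 7: (20, -37) + (+5, -10) → (25, -47)
step 8: (25, -47) + (+5, -11) → (30, -58)

(30, -58)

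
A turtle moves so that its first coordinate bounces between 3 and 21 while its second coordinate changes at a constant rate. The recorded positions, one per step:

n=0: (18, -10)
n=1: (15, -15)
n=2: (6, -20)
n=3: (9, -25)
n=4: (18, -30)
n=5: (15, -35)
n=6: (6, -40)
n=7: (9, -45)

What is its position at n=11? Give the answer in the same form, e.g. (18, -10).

(9, -65)

The first coordinate reflects between 3 and 21, moving 9 per step.
  step 8: 9 → 18
  step 9: 18 → 15
  step 10: 15 → 6
  step 11: 6 → 9
The second coordinate changes by -5 each step: at step 11 it is -65.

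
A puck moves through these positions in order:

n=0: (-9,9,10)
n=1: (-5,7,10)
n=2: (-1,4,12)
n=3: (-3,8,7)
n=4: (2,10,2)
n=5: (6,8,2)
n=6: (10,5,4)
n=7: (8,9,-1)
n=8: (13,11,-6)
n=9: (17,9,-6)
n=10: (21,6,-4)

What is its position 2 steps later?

(24,12,-14)

Step-to-step displacements: (+4,-2,+0), (+4,-3,+2), (-2,+4,-5), (+5,+2,-5), (+4,-2,+0), (+4,-3,+2), (-2,+4,-5), (+5,+2,-5), (+4,-2,+0), (+4,-3,+2) — a repeating cycle of length 4.
step 11: apply (-2,+4,-5) → (19,10,-9)
step 12: apply (+5,+2,-5) → (24,12,-14)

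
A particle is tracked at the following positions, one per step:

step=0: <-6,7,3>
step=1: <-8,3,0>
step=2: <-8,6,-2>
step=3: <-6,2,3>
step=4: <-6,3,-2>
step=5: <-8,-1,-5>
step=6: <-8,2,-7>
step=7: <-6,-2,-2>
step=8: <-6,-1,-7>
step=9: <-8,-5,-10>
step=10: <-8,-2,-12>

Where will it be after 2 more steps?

<-6,-5,-12>

The moves between consecutive positions are <-2,-4,-3>, <+0,+3,-2>, <+2,-4,+5>, <+0,+1,-5>, <-2,-4,-3>, <+0,+3,-2>, <+2,-4,+5>, <+0,+1,-5>, <-2,-4,-3>, <+0,+3,-2>; they repeat the 4-cycle [<-2,-4,-3>, <+0,+3,-2>, <+2,-4,+5>, <+0,+1,-5>].
step 11: apply <+2,-4,+5> → <-6,-6,-7>
step 12: apply <+0,+1,-5> → <-6,-5,-12>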